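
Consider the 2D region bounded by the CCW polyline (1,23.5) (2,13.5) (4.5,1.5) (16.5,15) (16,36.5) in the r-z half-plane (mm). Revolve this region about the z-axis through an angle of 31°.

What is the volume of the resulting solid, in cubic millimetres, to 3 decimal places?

Profile (r,z), 5 vertices: (1,23.5) (2,13.5) (4.5,1.5) (16.5,15) (16,36.5)
edge 0: (1,23.5)→(2,13.5)  cross = 1·13.5 − 2·23.5 = -33.5000; (r_i+r_j)·cross = 3·-33.5000 = -100.5000
edge 1: (2,13.5)→(4.5,1.5)  cross = 2·1.5 − 4.5·13.5 = -57.7500; (r_i+r_j)·cross = 6.5·-57.7500 = -375.3750
edge 2: (4.5,1.5)→(16.5,15)  cross = 4.5·15 − 16.5·1.5 = 42.7500; (r_i+r_j)·cross = 21·42.7500 = 897.7500
edge 3: (16.5,15)→(16,36.5)  cross = 16.5·36.5 − 16·15 = 362.2500; (r_i+r_j)·cross = 32.5·362.2500 = 11773.1250
edge 4: (16,36.5)→(1,23.5)  cross = 16·23.5 − 1·36.5 = 339.5000; (r_i+r_j)·cross = 17·339.5000 = 5771.5000
Σcross = 653.2500 → A = |Σcross|/2 = 326.6250 mm²
Σ(r_i+r_j)·cross = 17966.5000 → first moment M = |Σ|/6 = 2994.4167
R_c = M/A = 2994.4167/326.6250 = 9.1678 mm
θ = 31° = 0.541052 rad
V = θ·R_c·A = 0.541052·9.1678·326.6250 = 1620.135 mm³

Volume = 1620.135 mm³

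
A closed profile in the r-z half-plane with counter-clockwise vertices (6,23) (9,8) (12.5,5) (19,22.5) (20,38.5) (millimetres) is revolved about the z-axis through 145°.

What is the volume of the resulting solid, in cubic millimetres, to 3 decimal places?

Profile (r,z), 5 vertices: (6,23) (9,8) (12.5,5) (19,22.5) (20,38.5)
edge 0: (6,23)→(9,8)  cross = 6·8 − 9·23 = -159.0000; (r_i+r_j)·cross = 15·-159.0000 = -2385.0000
edge 1: (9,8)→(12.5,5)  cross = 9·5 − 12.5·8 = -55.0000; (r_i+r_j)·cross = 21.5·-55.0000 = -1182.5000
edge 2: (12.5,5)→(19,22.5)  cross = 12.5·22.5 − 19·5 = 186.2500; (r_i+r_j)·cross = 31.5·186.2500 = 5866.8750
edge 3: (19,22.5)→(20,38.5)  cross = 19·38.5 − 20·22.5 = 281.5000; (r_i+r_j)·cross = 39·281.5000 = 10978.5000
edge 4: (20,38.5)→(6,23)  cross = 20·23 − 6·38.5 = 229.0000; (r_i+r_j)·cross = 26·229.0000 = 5954.0000
Σcross = 482.7500 → A = |Σcross|/2 = 241.3750 mm²
Σ(r_i+r_j)·cross = 19231.8750 → first moment M = |Σ|/6 = 3205.3125
R_c = M/A = 3205.3125/241.3750 = 13.2794 mm
θ = 145° = 2.530727 rad
V = θ·R_c·A = 2.530727·13.2794·241.3750 = 8111.772 mm³

Volume = 8111.772 mm³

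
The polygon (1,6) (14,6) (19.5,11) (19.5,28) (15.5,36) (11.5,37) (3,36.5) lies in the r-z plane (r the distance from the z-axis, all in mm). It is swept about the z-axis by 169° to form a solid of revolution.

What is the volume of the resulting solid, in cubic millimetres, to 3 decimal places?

Profile (r,z), 7 vertices: (1,6) (14,6) (19.5,11) (19.5,28) (15.5,36) (11.5,37) (3,36.5)
edge 0: (1,6)→(14,6)  cross = 1·6 − 14·6 = -78.0000; (r_i+r_j)·cross = 15·-78.0000 = -1170.0000
edge 1: (14,6)→(19.5,11)  cross = 14·11 − 19.5·6 = 37.0000; (r_i+r_j)·cross = 33.5·37.0000 = 1239.5000
edge 2: (19.5,11)→(19.5,28)  cross = 19.5·28 − 19.5·11 = 331.5000; (r_i+r_j)·cross = 39·331.5000 = 12928.5000
edge 3: (19.5,28)→(15.5,36)  cross = 19.5·36 − 15.5·28 = 268.0000; (r_i+r_j)·cross = 35·268.0000 = 9380.0000
edge 4: (15.5,36)→(11.5,37)  cross = 15.5·37 − 11.5·36 = 159.5000; (r_i+r_j)·cross = 27·159.5000 = 4306.5000
edge 5: (11.5,37)→(3,36.5)  cross = 11.5·36.5 − 3·37 = 308.7500; (r_i+r_j)·cross = 14.5·308.7500 = 4476.8750
edge 6: (3,36.5)→(1,6)  cross = 3·6 − 1·36.5 = -18.5000; (r_i+r_j)·cross = 4·-18.5000 = -74.0000
Σcross = 1008.2500 → A = |Σcross|/2 = 504.1250 mm²
Σ(r_i+r_j)·cross = 31087.3750 → first moment M = |Σ|/6 = 5181.2292
R_c = M/A = 5181.2292/504.1250 = 10.2777 mm
θ = 169° = 2.949606 rad
V = θ·R_c·A = 2.949606·10.2777·504.1250 = 15282.587 mm³

Volume = 15282.587 mm³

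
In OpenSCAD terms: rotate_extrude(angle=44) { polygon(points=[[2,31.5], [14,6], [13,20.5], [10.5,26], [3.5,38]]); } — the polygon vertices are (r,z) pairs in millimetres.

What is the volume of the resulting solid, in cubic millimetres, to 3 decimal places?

Profile (r,z), 5 vertices: (2,31.5) (14,6) (13,20.5) (10.5,26) (3.5,38)
edge 0: (2,31.5)→(14,6)  cross = 2·6 − 14·31.5 = -429.0000; (r_i+r_j)·cross = 16·-429.0000 = -6864.0000
edge 1: (14,6)→(13,20.5)  cross = 14·20.5 − 13·6 = 209.0000; (r_i+r_j)·cross = 27·209.0000 = 5643.0000
edge 2: (13,20.5)→(10.5,26)  cross = 13·26 − 10.5·20.5 = 122.7500; (r_i+r_j)·cross = 23.5·122.7500 = 2884.6250
edge 3: (10.5,26)→(3.5,38)  cross = 10.5·38 − 3.5·26 = 308.0000; (r_i+r_j)·cross = 14·308.0000 = 4312.0000
edge 4: (3.5,38)→(2,31.5)  cross = 3.5·31.5 − 2·38 = 34.2500; (r_i+r_j)·cross = 5.5·34.2500 = 188.3750
Σcross = 245.0000 → A = |Σcross|/2 = 122.5000 mm²
Σ(r_i+r_j)·cross = 6164.0000 → first moment M = |Σ|/6 = 1027.3333
R_c = M/A = 1027.3333/122.5000 = 8.3864 mm
θ = 44° = 0.767945 rad
V = θ·R_c·A = 0.767945·8.3864·122.5000 = 788.935 mm³

Volume = 788.935 mm³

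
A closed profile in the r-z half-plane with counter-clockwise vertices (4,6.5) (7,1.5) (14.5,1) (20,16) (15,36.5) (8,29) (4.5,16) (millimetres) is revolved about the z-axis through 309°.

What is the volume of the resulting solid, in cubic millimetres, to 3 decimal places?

Profile (r,z), 7 vertices: (4,6.5) (7,1.5) (14.5,1) (20,16) (15,36.5) (8,29) (4.5,16)
edge 0: (4,6.5)→(7,1.5)  cross = 4·1.5 − 7·6.5 = -39.5000; (r_i+r_j)·cross = 11·-39.5000 = -434.5000
edge 1: (7,1.5)→(14.5,1)  cross = 7·1 − 14.5·1.5 = -14.7500; (r_i+r_j)·cross = 21.5·-14.7500 = -317.1250
edge 2: (14.5,1)→(20,16)  cross = 14.5·16 − 20·1 = 212.0000; (r_i+r_j)·cross = 34.5·212.0000 = 7314.0000
edge 3: (20,16)→(15,36.5)  cross = 20·36.5 − 15·16 = 490.0000; (r_i+r_j)·cross = 35·490.0000 = 17150.0000
edge 4: (15,36.5)→(8,29)  cross = 15·29 − 8·36.5 = 143.0000; (r_i+r_j)·cross = 23·143.0000 = 3289.0000
edge 5: (8,29)→(4.5,16)  cross = 8·16 − 4.5·29 = -2.5000; (r_i+r_j)·cross = 12.5·-2.5000 = -31.2500
edge 6: (4.5,16)→(4,6.5)  cross = 4.5·6.5 − 4·16 = -34.7500; (r_i+r_j)·cross = 8.5·-34.7500 = -295.3750
Σcross = 753.5000 → A = |Σcross|/2 = 376.7500 mm²
Σ(r_i+r_j)·cross = 26674.7500 → first moment M = |Σ|/6 = 4445.7917
R_c = M/A = 4445.7917/376.7500 = 11.8004 mm
θ = 309° = 5.393067 rad
V = θ·R_c·A = 5.393067·11.8004·376.7500 = 23976.454 mm³

Volume = 23976.454 mm³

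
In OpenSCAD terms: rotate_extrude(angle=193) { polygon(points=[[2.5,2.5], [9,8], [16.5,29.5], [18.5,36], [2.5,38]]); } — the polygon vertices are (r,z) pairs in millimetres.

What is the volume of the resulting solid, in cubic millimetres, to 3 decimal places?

Volume = 9821.100 mm³

Profile (r,z), 5 vertices: (2.5,2.5) (9,8) (16.5,29.5) (18.5,36) (2.5,38)
edge 0: (2.5,2.5)→(9,8)  cross = 2.5·8 − 9·2.5 = -2.5000; (r_i+r_j)·cross = 11.5·-2.5000 = -28.7500
edge 1: (9,8)→(16.5,29.5)  cross = 9·29.5 − 16.5·8 = 133.5000; (r_i+r_j)·cross = 25.5·133.5000 = 3404.2500
edge 2: (16.5,29.5)→(18.5,36)  cross = 16.5·36 − 18.5·29.5 = 48.2500; (r_i+r_j)·cross = 35·48.2500 = 1688.7500
edge 3: (18.5,36)→(2.5,38)  cross = 18.5·38 − 2.5·36 = 613.0000; (r_i+r_j)·cross = 21·613.0000 = 12873.0000
edge 4: (2.5,38)→(2.5,2.5)  cross = 2.5·2.5 − 2.5·38 = -88.7500; (r_i+r_j)·cross = 5·-88.7500 = -443.7500
Σcross = 703.5000 → A = |Σcross|/2 = 351.7500 mm²
Σ(r_i+r_j)·cross = 17493.5000 → first moment M = |Σ|/6 = 2915.5833
R_c = M/A = 2915.5833/351.7500 = 8.2888 mm
θ = 193° = 3.368485 rad
V = θ·R_c·A = 3.368485·8.2888·351.7500 = 9821.100 mm³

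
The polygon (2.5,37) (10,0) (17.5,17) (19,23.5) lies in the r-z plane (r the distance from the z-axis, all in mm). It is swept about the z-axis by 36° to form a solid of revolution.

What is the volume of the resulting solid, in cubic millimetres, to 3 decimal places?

Volume = 1793.064 mm³

Profile (r,z), 4 vertices: (2.5,37) (10,0) (17.5,17) (19,23.5)
edge 0: (2.5,37)→(10,0)  cross = 2.5·0 − 10·37 = -370.0000; (r_i+r_j)·cross = 12.5·-370.0000 = -4625.0000
edge 1: (10,0)→(17.5,17)  cross = 10·17 − 17.5·0 = 170.0000; (r_i+r_j)·cross = 27.5·170.0000 = 4675.0000
edge 2: (17.5,17)→(19,23.5)  cross = 17.5·23.5 − 19·17 = 88.2500; (r_i+r_j)·cross = 36.5·88.2500 = 3221.1250
edge 3: (19,23.5)→(2.5,37)  cross = 19·37 − 2.5·23.5 = 644.2500; (r_i+r_j)·cross = 21.5·644.2500 = 13851.3750
Σcross = 532.5000 → A = |Σcross|/2 = 266.2500 mm²
Σ(r_i+r_j)·cross = 17122.5000 → first moment M = |Σ|/6 = 2853.7500
R_c = M/A = 2853.7500/266.2500 = 10.7183 mm
θ = 36° = 0.628319 rad
V = θ·R_c·A = 0.628319·10.7183·266.2500 = 1793.064 mm³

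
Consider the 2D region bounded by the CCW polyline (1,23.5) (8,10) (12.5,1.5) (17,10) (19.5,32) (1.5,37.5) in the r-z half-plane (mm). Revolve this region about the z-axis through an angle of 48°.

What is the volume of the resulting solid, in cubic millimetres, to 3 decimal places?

Profile (r,z), 6 vertices: (1,23.5) (8,10) (12.5,1.5) (17,10) (19.5,32) (1.5,37.5)
edge 0: (1,23.5)→(8,10)  cross = 1·10 − 8·23.5 = -178.0000; (r_i+r_j)·cross = 9·-178.0000 = -1602.0000
edge 1: (8,10)→(12.5,1.5)  cross = 8·1.5 − 12.5·10 = -113.0000; (r_i+r_j)·cross = 20.5·-113.0000 = -2316.5000
edge 2: (12.5,1.5)→(17,10)  cross = 12.5·10 − 17·1.5 = 99.5000; (r_i+r_j)·cross = 29.5·99.5000 = 2935.2500
edge 3: (17,10)→(19.5,32)  cross = 17·32 − 19.5·10 = 349.0000; (r_i+r_j)·cross = 36.5·349.0000 = 12738.5000
edge 4: (19.5,32)→(1.5,37.5)  cross = 19.5·37.5 − 1.5·32 = 683.2500; (r_i+r_j)·cross = 21·683.2500 = 14348.2500
edge 5: (1.5,37.5)→(1,23.5)  cross = 1.5·23.5 − 1·37.5 = -2.2500; (r_i+r_j)·cross = 2.5·-2.2500 = -5.6250
Σcross = 838.5000 → A = |Σcross|/2 = 419.2500 mm²
Σ(r_i+r_j)·cross = 26097.8750 → first moment M = |Σ|/6 = 4349.6458
R_c = M/A = 4349.6458/419.2500 = 10.3748 mm
θ = 48° = 0.837758 rad
V = θ·R_c·A = 0.837758·10.3748·419.2500 = 3643.951 mm³

Volume = 3643.951 mm³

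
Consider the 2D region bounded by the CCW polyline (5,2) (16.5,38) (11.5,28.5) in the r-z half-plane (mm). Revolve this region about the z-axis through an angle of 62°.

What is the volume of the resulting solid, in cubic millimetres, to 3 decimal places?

Profile (r,z), 3 vertices: (5,2) (16.5,38) (11.5,28.5)
edge 0: (5,2)→(16.5,38)  cross = 5·38 − 16.5·2 = 157.0000; (r_i+r_j)·cross = 21.5·157.0000 = 3375.5000
edge 1: (16.5,38)→(11.5,28.5)  cross = 16.5·28.5 − 11.5·38 = 33.2500; (r_i+r_j)·cross = 28·33.2500 = 931.0000
edge 2: (11.5,28.5)→(5,2)  cross = 11.5·2 − 5·28.5 = -119.5000; (r_i+r_j)·cross = 16.5·-119.5000 = -1971.7500
Σcross = 70.7500 → A = |Σcross|/2 = 35.3750 mm²
Σ(r_i+r_j)·cross = 2334.7500 → first moment M = |Σ|/6 = 389.1250
R_c = M/A = 389.1250/35.3750 = 11.0000 mm
θ = 62° = 1.082104 rad
V = θ·R_c·A = 1.082104·11.0000·35.3750 = 421.074 mm³

Volume = 421.074 mm³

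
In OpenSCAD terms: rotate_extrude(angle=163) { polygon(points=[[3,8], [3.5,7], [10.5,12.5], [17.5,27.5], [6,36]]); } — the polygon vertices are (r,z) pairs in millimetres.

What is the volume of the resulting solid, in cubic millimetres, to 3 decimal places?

Volume = 5635.483 mm³

Profile (r,z), 5 vertices: (3,8) (3.5,7) (10.5,12.5) (17.5,27.5) (6,36)
edge 0: (3,8)→(3.5,7)  cross = 3·7 − 3.5·8 = -7.0000; (r_i+r_j)·cross = 6.5·-7.0000 = -45.5000
edge 1: (3.5,7)→(10.5,12.5)  cross = 3.5·12.5 − 10.5·7 = -29.7500; (r_i+r_j)·cross = 14·-29.7500 = -416.5000
edge 2: (10.5,12.5)→(17.5,27.5)  cross = 10.5·27.5 − 17.5·12.5 = 70.0000; (r_i+r_j)·cross = 28·70.0000 = 1960.0000
edge 3: (17.5,27.5)→(6,36)  cross = 17.5·36 − 6·27.5 = 465.0000; (r_i+r_j)·cross = 23.5·465.0000 = 10927.5000
edge 4: (6,36)→(3,8)  cross = 6·8 − 3·36 = -60.0000; (r_i+r_j)·cross = 9·-60.0000 = -540.0000
Σcross = 438.2500 → A = |Σcross|/2 = 219.1250 mm²
Σ(r_i+r_j)·cross = 11885.5000 → first moment M = |Σ|/6 = 1980.9167
R_c = M/A = 1980.9167/219.1250 = 9.0401 mm
θ = 163° = 2.844887 rad
V = θ·R_c·A = 2.844887·9.0401·219.1250 = 5635.483 mm³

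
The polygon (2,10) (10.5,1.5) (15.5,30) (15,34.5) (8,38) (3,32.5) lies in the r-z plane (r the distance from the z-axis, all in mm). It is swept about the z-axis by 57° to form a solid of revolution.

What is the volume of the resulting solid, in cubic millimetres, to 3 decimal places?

Volume = 2833.360 mm³

Profile (r,z), 6 vertices: (2,10) (10.5,1.5) (15.5,30) (15,34.5) (8,38) (3,32.5)
edge 0: (2,10)→(10.5,1.5)  cross = 2·1.5 − 10.5·10 = -102.0000; (r_i+r_j)·cross = 12.5·-102.0000 = -1275.0000
edge 1: (10.5,1.5)→(15.5,30)  cross = 10.5·30 − 15.5·1.5 = 291.7500; (r_i+r_j)·cross = 26·291.7500 = 7585.5000
edge 2: (15.5,30)→(15,34.5)  cross = 15.5·34.5 − 15·30 = 84.7500; (r_i+r_j)·cross = 30.5·84.7500 = 2584.8750
edge 3: (15,34.5)→(8,38)  cross = 15·38 − 8·34.5 = 294.0000; (r_i+r_j)·cross = 23·294.0000 = 6762.0000
edge 4: (8,38)→(3,32.5)  cross = 8·32.5 − 3·38 = 146.0000; (r_i+r_j)·cross = 11·146.0000 = 1606.0000
edge 5: (3,32.5)→(2,10)  cross = 3·10 − 2·32.5 = -35.0000; (r_i+r_j)·cross = 5·-35.0000 = -175.0000
Σcross = 679.5000 → A = |Σcross|/2 = 339.7500 mm²
Σ(r_i+r_j)·cross = 17088.3750 → first moment M = |Σ|/6 = 2848.0625
R_c = M/A = 2848.0625/339.7500 = 8.3828 mm
θ = 57° = 0.994838 rad
V = θ·R_c·A = 0.994838·8.3828·339.7500 = 2833.360 mm³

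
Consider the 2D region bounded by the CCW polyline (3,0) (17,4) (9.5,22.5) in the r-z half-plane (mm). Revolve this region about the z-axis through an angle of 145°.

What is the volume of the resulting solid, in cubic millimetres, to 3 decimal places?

Volume = 3595.953 mm³

Profile (r,z), 3 vertices: (3,0) (17,4) (9.5,22.5)
edge 0: (3,0)→(17,4)  cross = 3·4 − 17·0 = 12.0000; (r_i+r_j)·cross = 20·12.0000 = 240.0000
edge 1: (17,4)→(9.5,22.5)  cross = 17·22.5 − 9.5·4 = 344.5000; (r_i+r_j)·cross = 26.5·344.5000 = 9129.2500
edge 2: (9.5,22.5)→(3,0)  cross = 9.5·0 − 3·22.5 = -67.5000; (r_i+r_j)·cross = 12.5·-67.5000 = -843.7500
Σcross = 289.0000 → A = |Σcross|/2 = 144.5000 mm²
Σ(r_i+r_j)·cross = 8525.5000 → first moment M = |Σ|/6 = 1420.9167
R_c = M/A = 1420.9167/144.5000 = 9.8333 mm
θ = 145° = 2.530727 rad
V = θ·R_c·A = 2.530727·9.8333·144.5000 = 3595.953 mm³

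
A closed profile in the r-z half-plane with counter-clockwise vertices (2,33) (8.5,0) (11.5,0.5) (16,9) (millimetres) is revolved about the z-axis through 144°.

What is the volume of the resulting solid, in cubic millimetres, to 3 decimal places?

Volume = 3747.292 mm³

Profile (r,z), 4 vertices: (2,33) (8.5,0) (11.5,0.5) (16,9)
edge 0: (2,33)→(8.5,0)  cross = 2·0 − 8.5·33 = -280.5000; (r_i+r_j)·cross = 10.5·-280.5000 = -2945.2500
edge 1: (8.5,0)→(11.5,0.5)  cross = 8.5·0.5 − 11.5·0 = 4.2500; (r_i+r_j)·cross = 20·4.2500 = 85.0000
edge 2: (11.5,0.5)→(16,9)  cross = 11.5·9 − 16·0.5 = 95.5000; (r_i+r_j)·cross = 27.5·95.5000 = 2626.2500
edge 3: (16,9)→(2,33)  cross = 16·33 − 2·9 = 510.0000; (r_i+r_j)·cross = 18·510.0000 = 9180.0000
Σcross = 329.2500 → A = |Σcross|/2 = 164.6250 mm²
Σ(r_i+r_j)·cross = 8946.0000 → first moment M = |Σ|/6 = 1491.0000
R_c = M/A = 1491.0000/164.6250 = 9.0569 mm
θ = 144° = 2.513274 rad
V = θ·R_c·A = 2.513274·9.0569·164.6250 = 3747.292 mm³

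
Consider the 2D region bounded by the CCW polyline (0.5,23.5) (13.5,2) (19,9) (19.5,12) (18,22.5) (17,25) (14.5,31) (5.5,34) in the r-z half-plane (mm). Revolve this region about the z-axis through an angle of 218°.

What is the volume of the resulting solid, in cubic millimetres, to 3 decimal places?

Profile (r,z), 8 vertices: (0.5,23.5) (13.5,2) (19,9) (19.5,12) (18,22.5) (17,25) (14.5,31) (5.5,34)
edge 0: (0.5,23.5)→(13.5,2)  cross = 0.5·2 − 13.5·23.5 = -316.2500; (r_i+r_j)·cross = 14·-316.2500 = -4427.5000
edge 1: (13.5,2)→(19,9)  cross = 13.5·9 − 19·2 = 83.5000; (r_i+r_j)·cross = 32.5·83.5000 = 2713.7500
edge 2: (19,9)→(19.5,12)  cross = 19·12 − 19.5·9 = 52.5000; (r_i+r_j)·cross = 38.5·52.5000 = 2021.2500
edge 3: (19.5,12)→(18,22.5)  cross = 19.5·22.5 − 18·12 = 222.7500; (r_i+r_j)·cross = 37.5·222.7500 = 8353.1250
edge 4: (18,22.5)→(17,25)  cross = 18·25 − 17·22.5 = 67.5000; (r_i+r_j)·cross = 35·67.5000 = 2362.5000
edge 5: (17,25)→(14.5,31)  cross = 17·31 − 14.5·25 = 164.5000; (r_i+r_j)·cross = 31.5·164.5000 = 5181.7500
edge 6: (14.5,31)→(5.5,34)  cross = 14.5·34 − 5.5·31 = 322.5000; (r_i+r_j)·cross = 20·322.5000 = 6450.0000
edge 7: (5.5,34)→(0.5,23.5)  cross = 5.5·23.5 − 0.5·34 = 112.2500; (r_i+r_j)·cross = 6·112.2500 = 673.5000
Σcross = 709.2500 → A = |Σcross|/2 = 354.6250 mm²
Σ(r_i+r_j)·cross = 23328.3750 → first moment M = |Σ|/6 = 3888.0625
R_c = M/A = 3888.0625/354.6250 = 10.9639 mm
θ = 218° = 3.804818 rad
V = θ·R_c·A = 3.804818·10.9639·354.6250 = 14793.369 mm³

Volume = 14793.369 mm³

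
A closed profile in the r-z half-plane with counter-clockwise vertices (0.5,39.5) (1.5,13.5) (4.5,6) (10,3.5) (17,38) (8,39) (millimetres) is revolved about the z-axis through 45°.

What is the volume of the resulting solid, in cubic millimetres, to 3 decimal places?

Volume = 2499.088 mm³

Profile (r,z), 6 vertices: (0.5,39.5) (1.5,13.5) (4.5,6) (10,3.5) (17,38) (8,39)
edge 0: (0.5,39.5)→(1.5,13.5)  cross = 0.5·13.5 − 1.5·39.5 = -52.5000; (r_i+r_j)·cross = 2·-52.5000 = -105.0000
edge 1: (1.5,13.5)→(4.5,6)  cross = 1.5·6 − 4.5·13.5 = -51.7500; (r_i+r_j)·cross = 6·-51.7500 = -310.5000
edge 2: (4.5,6)→(10,3.5)  cross = 4.5·3.5 − 10·6 = -44.2500; (r_i+r_j)·cross = 14.5·-44.2500 = -641.6250
edge 3: (10,3.5)→(17,38)  cross = 10·38 − 17·3.5 = 320.5000; (r_i+r_j)·cross = 27·320.5000 = 8653.5000
edge 4: (17,38)→(8,39)  cross = 17·39 − 8·38 = 359.0000; (r_i+r_j)·cross = 25·359.0000 = 8975.0000
edge 5: (8,39)→(0.5,39.5)  cross = 8·39.5 − 0.5·39 = 296.5000; (r_i+r_j)·cross = 8.5·296.5000 = 2520.2500
Σcross = 827.5000 → A = |Σcross|/2 = 413.7500 mm²
Σ(r_i+r_j)·cross = 19091.6250 → first moment M = |Σ|/6 = 3181.9375
R_c = M/A = 3181.9375/413.7500 = 7.6905 mm
θ = 45° = 0.785398 rad
V = θ·R_c·A = 0.785398·7.6905·413.7500 = 2499.088 mm³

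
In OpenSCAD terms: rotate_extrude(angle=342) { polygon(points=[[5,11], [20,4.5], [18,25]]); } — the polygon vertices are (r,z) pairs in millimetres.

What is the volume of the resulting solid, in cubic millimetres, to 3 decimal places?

Profile (r,z), 3 vertices: (5,11) (20,4.5) (18,25)
edge 0: (5,11)→(20,4.5)  cross = 5·4.5 − 20·11 = -197.5000; (r_i+r_j)·cross = 25·-197.5000 = -4937.5000
edge 1: (20,4.5)→(18,25)  cross = 20·25 − 18·4.5 = 419.0000; (r_i+r_j)·cross = 38·419.0000 = 15922.0000
edge 2: (18,25)→(5,11)  cross = 18·11 − 5·25 = 73.0000; (r_i+r_j)·cross = 23·73.0000 = 1679.0000
Σcross = 294.5000 → A = |Σcross|/2 = 147.2500 mm²
Σ(r_i+r_j)·cross = 12663.5000 → first moment M = |Σ|/6 = 2110.5833
R_c = M/A = 2110.5833/147.2500 = 14.3333 mm
θ = 342° = 5.969026 rad
V = θ·R_c·A = 5.969026·14.3333·147.2500 = 12598.127 mm³

Volume = 12598.127 mm³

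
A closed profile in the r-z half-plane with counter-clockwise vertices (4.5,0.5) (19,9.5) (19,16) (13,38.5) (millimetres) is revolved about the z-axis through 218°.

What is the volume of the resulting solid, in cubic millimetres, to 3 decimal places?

Profile (r,z), 4 vertices: (4.5,0.5) (19,9.5) (19,16) (13,38.5)
edge 0: (4.5,0.5)→(19,9.5)  cross = 4.5·9.5 − 19·0.5 = 33.2500; (r_i+r_j)·cross = 23.5·33.2500 = 781.3750
edge 1: (19,9.5)→(19,16)  cross = 19·16 − 19·9.5 = 123.5000; (r_i+r_j)·cross = 38·123.5000 = 4693.0000
edge 2: (19,16)→(13,38.5)  cross = 19·38.5 − 13·16 = 523.5000; (r_i+r_j)·cross = 32·523.5000 = 16752.0000
edge 3: (13,38.5)→(4.5,0.5)  cross = 13·0.5 − 4.5·38.5 = -166.7500; (r_i+r_j)·cross = 17.5·-166.7500 = -2918.1250
Σcross = 513.5000 → A = |Σcross|/2 = 256.7500 mm²
Σ(r_i+r_j)·cross = 19308.2500 → first moment M = |Σ|/6 = 3218.0417
R_c = M/A = 3218.0417/256.7500 = 12.5338 mm
θ = 218° = 3.804818 rad
V = θ·R_c·A = 3.804818·12.5338·256.7500 = 12244.062 mm³

Volume = 12244.062 mm³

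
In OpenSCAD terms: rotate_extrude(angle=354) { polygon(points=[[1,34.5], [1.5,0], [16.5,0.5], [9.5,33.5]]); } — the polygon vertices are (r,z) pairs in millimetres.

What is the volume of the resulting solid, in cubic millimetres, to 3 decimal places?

Volume = 17733.998 mm³

Profile (r,z), 4 vertices: (1,34.5) (1.5,0) (16.5,0.5) (9.5,33.5)
edge 0: (1,34.5)→(1.5,0)  cross = 1·0 − 1.5·34.5 = -51.7500; (r_i+r_j)·cross = 2.5·-51.7500 = -129.3750
edge 1: (1.5,0)→(16.5,0.5)  cross = 1.5·0.5 − 16.5·0 = 0.7500; (r_i+r_j)·cross = 18·0.7500 = 13.5000
edge 2: (16.5,0.5)→(9.5,33.5)  cross = 16.5·33.5 − 9.5·0.5 = 548.0000; (r_i+r_j)·cross = 26·548.0000 = 14248.0000
edge 3: (9.5,33.5)→(1,34.5)  cross = 9.5·34.5 − 1·33.5 = 294.2500; (r_i+r_j)·cross = 10.5·294.2500 = 3089.6250
Σcross = 791.2500 → A = |Σcross|/2 = 395.6250 mm²
Σ(r_i+r_j)·cross = 17221.7500 → first moment M = |Σ|/6 = 2870.2917
R_c = M/A = 2870.2917/395.6250 = 7.2551 mm
θ = 354° = 6.178466 rad
V = θ·R_c·A = 6.178466·7.2551·395.6250 = 17733.998 mm³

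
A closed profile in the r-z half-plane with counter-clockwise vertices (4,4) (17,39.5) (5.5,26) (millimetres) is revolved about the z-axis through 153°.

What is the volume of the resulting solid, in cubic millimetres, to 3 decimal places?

Volume = 2745.068 mm³

Profile (r,z), 3 vertices: (4,4) (17,39.5) (5.5,26)
edge 0: (4,4)→(17,39.5)  cross = 4·39.5 − 17·4 = 90.0000; (r_i+r_j)·cross = 21·90.0000 = 1890.0000
edge 1: (17,39.5)→(5.5,26)  cross = 17·26 − 5.5·39.5 = 224.7500; (r_i+r_j)·cross = 22.5·224.7500 = 5056.8750
edge 2: (5.5,26)→(4,4)  cross = 5.5·4 − 4·26 = -82.0000; (r_i+r_j)·cross = 9.5·-82.0000 = -779.0000
Σcross = 232.7500 → A = |Σcross|/2 = 116.3750 mm²
Σ(r_i+r_j)·cross = 6167.8750 → first moment M = |Σ|/6 = 1027.9792
R_c = M/A = 1027.9792/116.3750 = 8.8333 mm
θ = 153° = 2.670354 rad
V = θ·R_c·A = 2.670354·8.8333·116.3750 = 2745.068 mm³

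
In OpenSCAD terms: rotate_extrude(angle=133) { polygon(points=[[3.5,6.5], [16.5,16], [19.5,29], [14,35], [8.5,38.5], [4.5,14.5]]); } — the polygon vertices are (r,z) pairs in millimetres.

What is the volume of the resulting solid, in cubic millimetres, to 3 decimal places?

Volume = 7290.198 mm³

Profile (r,z), 6 vertices: (3.5,6.5) (16.5,16) (19.5,29) (14,35) (8.5,38.5) (4.5,14.5)
edge 0: (3.5,6.5)→(16.5,16)  cross = 3.5·16 − 16.5·6.5 = -51.2500; (r_i+r_j)·cross = 20·-51.2500 = -1025.0000
edge 1: (16.5,16)→(19.5,29)  cross = 16.5·29 − 19.5·16 = 166.5000; (r_i+r_j)·cross = 36·166.5000 = 5994.0000
edge 2: (19.5,29)→(14,35)  cross = 19.5·35 − 14·29 = 276.5000; (r_i+r_j)·cross = 33.5·276.5000 = 9262.7500
edge 3: (14,35)→(8.5,38.5)  cross = 14·38.5 − 8.5·35 = 241.5000; (r_i+r_j)·cross = 22.5·241.5000 = 5433.7500
edge 4: (8.5,38.5)→(4.5,14.5)  cross = 8.5·14.5 − 4.5·38.5 = -50.0000; (r_i+r_j)·cross = 13·-50.0000 = -650.0000
edge 5: (4.5,14.5)→(3.5,6.5)  cross = 4.5·6.5 − 3.5·14.5 = -21.5000; (r_i+r_j)·cross = 8·-21.5000 = -172.0000
Σcross = 561.7500 → A = |Σcross|/2 = 280.8750 mm²
Σ(r_i+r_j)·cross = 18843.5000 → first moment M = |Σ|/6 = 3140.5833
R_c = M/A = 3140.5833/280.8750 = 11.1814 mm
θ = 133° = 2.321288 rad
V = θ·R_c·A = 2.321288·11.1814·280.8750 = 7290.198 mm³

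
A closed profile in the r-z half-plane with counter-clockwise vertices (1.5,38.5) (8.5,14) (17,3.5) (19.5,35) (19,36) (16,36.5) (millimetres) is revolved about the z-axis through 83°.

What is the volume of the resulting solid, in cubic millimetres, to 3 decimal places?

Profile (r,z), 6 vertices: (1.5,38.5) (8.5,14) (17,3.5) (19.5,35) (19,36) (16,36.5)
edge 0: (1.5,38.5)→(8.5,14)  cross = 1.5·14 − 8.5·38.5 = -306.2500; (r_i+r_j)·cross = 10·-306.2500 = -3062.5000
edge 1: (8.5,14)→(17,3.5)  cross = 8.5·3.5 − 17·14 = -208.2500; (r_i+r_j)·cross = 25.5·-208.2500 = -5310.3750
edge 2: (17,3.5)→(19.5,35)  cross = 17·35 − 19.5·3.5 = 526.7500; (r_i+r_j)·cross = 36.5·526.7500 = 19226.3750
edge 3: (19.5,35)→(19,36)  cross = 19.5·36 − 19·35 = 37.0000; (r_i+r_j)·cross = 38.5·37.0000 = 1424.5000
edge 4: (19,36)→(16,36.5)  cross = 19·36.5 − 16·36 = 117.5000; (r_i+r_j)·cross = 35·117.5000 = 4112.5000
edge 5: (16,36.5)→(1.5,38.5)  cross = 16·38.5 − 1.5·36.5 = 561.2500; (r_i+r_j)·cross = 17.5·561.2500 = 9821.8750
Σcross = 728.0000 → A = |Σcross|/2 = 364.0000 mm²
Σ(r_i+r_j)·cross = 26212.3750 → first moment M = |Σ|/6 = 4368.7292
R_c = M/A = 4368.7292/364.0000 = 12.0020 mm
θ = 83° = 1.448623 rad
V = θ·R_c·A = 1.448623·12.0020·364.0000 = 6328.643 mm³

Volume = 6328.643 mm³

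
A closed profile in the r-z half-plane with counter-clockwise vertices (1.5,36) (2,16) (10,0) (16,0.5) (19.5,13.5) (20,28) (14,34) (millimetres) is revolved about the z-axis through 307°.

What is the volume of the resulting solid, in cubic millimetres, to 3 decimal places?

Volume = 29540.768 mm³

Profile (r,z), 7 vertices: (1.5,36) (2,16) (10,0) (16,0.5) (19.5,13.5) (20,28) (14,34)
edge 0: (1.5,36)→(2,16)  cross = 1.5·16 − 2·36 = -48.0000; (r_i+r_j)·cross = 3.5·-48.0000 = -168.0000
edge 1: (2,16)→(10,0)  cross = 2·0 − 10·16 = -160.0000; (r_i+r_j)·cross = 12·-160.0000 = -1920.0000
edge 2: (10,0)→(16,0.5)  cross = 10·0.5 − 16·0 = 5.0000; (r_i+r_j)·cross = 26·5.0000 = 130.0000
edge 3: (16,0.5)→(19.5,13.5)  cross = 16·13.5 − 19.5·0.5 = 206.2500; (r_i+r_j)·cross = 35.5·206.2500 = 7321.8750
edge 4: (19.5,13.5)→(20,28)  cross = 19.5·28 − 20·13.5 = 276.0000; (r_i+r_j)·cross = 39.5·276.0000 = 10902.0000
edge 5: (20,28)→(14,34)  cross = 20·34 − 14·28 = 288.0000; (r_i+r_j)·cross = 34·288.0000 = 9792.0000
edge 6: (14,34)→(1.5,36)  cross = 14·36 − 1.5·34 = 453.0000; (r_i+r_j)·cross = 15.5·453.0000 = 7021.5000
Σcross = 1020.2500 → A = |Σcross|/2 = 510.1250 mm²
Σ(r_i+r_j)·cross = 33079.3750 → first moment M = |Σ|/6 = 5513.2292
R_c = M/A = 5513.2292/510.1250 = 10.8076 mm
θ = 307° = 5.358161 rad
V = θ·R_c·A = 5.358161·10.8076·510.1250 = 29540.768 mm³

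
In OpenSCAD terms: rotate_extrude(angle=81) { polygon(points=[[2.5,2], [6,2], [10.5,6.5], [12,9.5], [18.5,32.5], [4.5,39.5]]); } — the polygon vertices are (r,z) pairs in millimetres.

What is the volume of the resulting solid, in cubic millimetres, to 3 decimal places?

Volume = 4730.473 mm³

Profile (r,z), 6 vertices: (2.5,2) (6,2) (10.5,6.5) (12,9.5) (18.5,32.5) (4.5,39.5)
edge 0: (2.5,2)→(6,2)  cross = 2.5·2 − 6·2 = -7.0000; (r_i+r_j)·cross = 8.5·-7.0000 = -59.5000
edge 1: (6,2)→(10.5,6.5)  cross = 6·6.5 − 10.5·2 = 18.0000; (r_i+r_j)·cross = 16.5·18.0000 = 297.0000
edge 2: (10.5,6.5)→(12,9.5)  cross = 10.5·9.5 − 12·6.5 = 21.7500; (r_i+r_j)·cross = 22.5·21.7500 = 489.3750
edge 3: (12,9.5)→(18.5,32.5)  cross = 12·32.5 − 18.5·9.5 = 214.2500; (r_i+r_j)·cross = 30.5·214.2500 = 6534.6250
edge 4: (18.5,32.5)→(4.5,39.5)  cross = 18.5·39.5 − 4.5·32.5 = 584.5000; (r_i+r_j)·cross = 23·584.5000 = 13443.5000
edge 5: (4.5,39.5)→(2.5,2)  cross = 4.5·2 − 2.5·39.5 = -89.7500; (r_i+r_j)·cross = 7·-89.7500 = -628.2500
Σcross = 741.7500 → A = |Σcross|/2 = 370.8750 mm²
Σ(r_i+r_j)·cross = 20076.7500 → first moment M = |Σ|/6 = 3346.1250
R_c = M/A = 3346.1250/370.8750 = 9.0222 mm
θ = 81° = 1.413717 rad
V = θ·R_c·A = 1.413717·9.0222·370.8750 = 4730.473 mm³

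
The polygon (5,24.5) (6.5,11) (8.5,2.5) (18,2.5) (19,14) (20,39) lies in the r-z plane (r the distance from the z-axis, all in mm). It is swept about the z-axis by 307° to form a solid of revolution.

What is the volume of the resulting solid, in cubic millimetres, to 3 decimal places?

Volume = 26731.418 mm³

Profile (r,z), 6 vertices: (5,24.5) (6.5,11) (8.5,2.5) (18,2.5) (19,14) (20,39)
edge 0: (5,24.5)→(6.5,11)  cross = 5·11 − 6.5·24.5 = -104.2500; (r_i+r_j)·cross = 11.5·-104.2500 = -1198.8750
edge 1: (6.5,11)→(8.5,2.5)  cross = 6.5·2.5 − 8.5·11 = -77.2500; (r_i+r_j)·cross = 15·-77.2500 = -1158.7500
edge 2: (8.5,2.5)→(18,2.5)  cross = 8.5·2.5 − 18·2.5 = -23.7500; (r_i+r_j)·cross = 26.5·-23.7500 = -629.3750
edge 3: (18,2.5)→(19,14)  cross = 18·14 − 19·2.5 = 204.5000; (r_i+r_j)·cross = 37·204.5000 = 7566.5000
edge 4: (19,14)→(20,39)  cross = 19·39 − 20·14 = 461.0000; (r_i+r_j)·cross = 39·461.0000 = 17979.0000
edge 5: (20,39)→(5,24.5)  cross = 20·24.5 − 5·39 = 295.0000; (r_i+r_j)·cross = 25·295.0000 = 7375.0000
Σcross = 755.2500 → A = |Σcross|/2 = 377.6250 mm²
Σ(r_i+r_j)·cross = 29933.5000 → first moment M = |Σ|/6 = 4988.9167
R_c = M/A = 4988.9167/377.6250 = 13.2113 mm
θ = 307° = 5.358161 rad
V = θ·R_c·A = 5.358161·13.2113·377.6250 = 26731.418 mm³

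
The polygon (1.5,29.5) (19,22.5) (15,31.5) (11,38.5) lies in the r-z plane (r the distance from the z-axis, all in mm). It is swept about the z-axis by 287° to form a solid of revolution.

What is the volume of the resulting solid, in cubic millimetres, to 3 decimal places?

Volume = 6191.241 mm³

Profile (r,z), 4 vertices: (1.5,29.5) (19,22.5) (15,31.5) (11,38.5)
edge 0: (1.5,29.5)→(19,22.5)  cross = 1.5·22.5 − 19·29.5 = -526.7500; (r_i+r_j)·cross = 20.5·-526.7500 = -10798.3750
edge 1: (19,22.5)→(15,31.5)  cross = 19·31.5 − 15·22.5 = 261.0000; (r_i+r_j)·cross = 34·261.0000 = 8874.0000
edge 2: (15,31.5)→(11,38.5)  cross = 15·38.5 − 11·31.5 = 231.0000; (r_i+r_j)·cross = 26·231.0000 = 6006.0000
edge 3: (11,38.5)→(1.5,29.5)  cross = 11·29.5 − 1.5·38.5 = 266.7500; (r_i+r_j)·cross = 12.5·266.7500 = 3334.3750
Σcross = 232.0000 → A = |Σcross|/2 = 116.0000 mm²
Σ(r_i+r_j)·cross = 7416.0000 → first moment M = |Σ|/6 = 1236.0000
R_c = M/A = 1236.0000/116.0000 = 10.6552 mm
θ = 287° = 5.009095 rad
V = θ·R_c·A = 5.009095·10.6552·116.0000 = 6191.241 mm³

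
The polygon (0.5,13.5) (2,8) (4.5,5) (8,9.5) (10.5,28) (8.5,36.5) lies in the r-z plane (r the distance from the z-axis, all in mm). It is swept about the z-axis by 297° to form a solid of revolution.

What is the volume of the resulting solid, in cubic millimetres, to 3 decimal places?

Profile (r,z), 6 vertices: (0.5,13.5) (2,8) (4.5,5) (8,9.5) (10.5,28) (8.5,36.5)
edge 0: (0.5,13.5)→(2,8)  cross = 0.5·8 − 2·13.5 = -23.0000; (r_i+r_j)·cross = 2.5·-23.0000 = -57.5000
edge 1: (2,8)→(4.5,5)  cross = 2·5 − 4.5·8 = -26.0000; (r_i+r_j)·cross = 6.5·-26.0000 = -169.0000
edge 2: (4.5,5)→(8,9.5)  cross = 4.5·9.5 − 8·5 = 2.7500; (r_i+r_j)·cross = 12.5·2.7500 = 34.3750
edge 3: (8,9.5)→(10.5,28)  cross = 8·28 − 10.5·9.5 = 124.2500; (r_i+r_j)·cross = 18.5·124.2500 = 2298.6250
edge 4: (10.5,28)→(8.5,36.5)  cross = 10.5·36.5 − 8.5·28 = 145.2500; (r_i+r_j)·cross = 19·145.2500 = 2759.7500
edge 5: (8.5,36.5)→(0.5,13.5)  cross = 8.5·13.5 − 0.5·36.5 = 96.5000; (r_i+r_j)·cross = 9·96.5000 = 868.5000
Σcross = 319.7500 → A = |Σcross|/2 = 159.8750 mm²
Σ(r_i+r_j)·cross = 5734.7500 → first moment M = |Σ|/6 = 955.7917
R_c = M/A = 955.7917/159.8750 = 5.9784 mm
θ = 297° = 5.183628 rad
V = θ·R_c·A = 5.183628·5.9784·159.8750 = 4954.468 mm³

Volume = 4954.468 mm³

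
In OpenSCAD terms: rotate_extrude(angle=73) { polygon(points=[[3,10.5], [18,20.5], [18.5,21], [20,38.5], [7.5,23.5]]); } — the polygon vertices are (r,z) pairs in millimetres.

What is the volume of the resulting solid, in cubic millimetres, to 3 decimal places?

Profile (r,z), 5 vertices: (3,10.5) (18,20.5) (18.5,21) (20,38.5) (7.5,23.5)
edge 0: (3,10.5)→(18,20.5)  cross = 3·20.5 − 18·10.5 = -127.5000; (r_i+r_j)·cross = 21·-127.5000 = -2677.5000
edge 1: (18,20.5)→(18.5,21)  cross = 18·21 − 18.5·20.5 = -1.2500; (r_i+r_j)·cross = 36.5·-1.2500 = -45.6250
edge 2: (18.5,21)→(20,38.5)  cross = 18.5·38.5 − 20·21 = 292.2500; (r_i+r_j)·cross = 38.5·292.2500 = 11251.6250
edge 3: (20,38.5)→(7.5,23.5)  cross = 20·23.5 − 7.5·38.5 = 181.2500; (r_i+r_j)·cross = 27.5·181.2500 = 4984.3750
edge 4: (7.5,23.5)→(3,10.5)  cross = 7.5·10.5 − 3·23.5 = 8.2500; (r_i+r_j)·cross = 10.5·8.2500 = 86.6250
Σcross = 353.0000 → A = |Σcross|/2 = 176.5000 mm²
Σ(r_i+r_j)·cross = 13599.5000 → first moment M = |Σ|/6 = 2266.5833
R_c = M/A = 2266.5833/176.5000 = 12.8418 mm
θ = 73° = 1.274090 rad
V = θ·R_c·A = 1.274090·12.8418·176.5000 = 2887.832 mm³

Volume = 2887.832 mm³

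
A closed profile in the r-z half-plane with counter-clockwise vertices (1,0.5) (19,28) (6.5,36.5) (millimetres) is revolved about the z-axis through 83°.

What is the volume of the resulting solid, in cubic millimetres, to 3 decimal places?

Profile (r,z), 3 vertices: (1,0.5) (19,28) (6.5,36.5)
edge 0: (1,0.5)→(19,28)  cross = 1·28 − 19·0.5 = 18.5000; (r_i+r_j)·cross = 20·18.5000 = 370.0000
edge 1: (19,28)→(6.5,36.5)  cross = 19·36.5 − 6.5·28 = 511.5000; (r_i+r_j)·cross = 25.5·511.5000 = 13043.2500
edge 2: (6.5,36.5)→(1,0.5)  cross = 6.5·0.5 − 1·36.5 = -33.2500; (r_i+r_j)·cross = 7.5·-33.2500 = -249.3750
Σcross = 496.7500 → A = |Σcross|/2 = 248.3750 mm²
Σ(r_i+r_j)·cross = 13163.8750 → first moment M = |Σ|/6 = 2193.9792
R_c = M/A = 2193.9792/248.3750 = 8.8333 mm
θ = 83° = 1.448623 rad
V = θ·R_c·A = 1.448623·8.8333·248.3750 = 3178.249 mm³

Volume = 3178.249 mm³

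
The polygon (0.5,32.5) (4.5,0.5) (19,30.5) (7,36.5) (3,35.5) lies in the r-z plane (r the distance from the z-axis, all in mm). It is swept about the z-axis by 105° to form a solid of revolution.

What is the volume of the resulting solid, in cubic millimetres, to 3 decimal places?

Profile (r,z), 5 vertices: (0.5,32.5) (4.5,0.5) (19,30.5) (7,36.5) (3,35.5)
edge 0: (0.5,32.5)→(4.5,0.5)  cross = 0.5·0.5 − 4.5·32.5 = -146.0000; (r_i+r_j)·cross = 5·-146.0000 = -730.0000
edge 1: (4.5,0.5)→(19,30.5)  cross = 4.5·30.5 − 19·0.5 = 127.7500; (r_i+r_j)·cross = 23.5·127.7500 = 3002.1250
edge 2: (19,30.5)→(7,36.5)  cross = 19·36.5 − 7·30.5 = 480.0000; (r_i+r_j)·cross = 26·480.0000 = 12480.0000
edge 3: (7,36.5)→(3,35.5)  cross = 7·35.5 − 3·36.5 = 139.0000; (r_i+r_j)·cross = 10·139.0000 = 1390.0000
edge 4: (3,35.5)→(0.5,32.5)  cross = 3·32.5 − 0.5·35.5 = 79.7500; (r_i+r_j)·cross = 3.5·79.7500 = 279.1250
Σcross = 680.5000 → A = |Σcross|/2 = 340.2500 mm²
Σ(r_i+r_j)·cross = 16421.2500 → first moment M = |Σ|/6 = 2736.8750
R_c = M/A = 2736.8750/340.2500 = 8.0437 mm
θ = 105° = 1.832596 rad
V = θ·R_c·A = 1.832596·8.0437·340.2500 = 5015.585 mm³

Volume = 5015.585 mm³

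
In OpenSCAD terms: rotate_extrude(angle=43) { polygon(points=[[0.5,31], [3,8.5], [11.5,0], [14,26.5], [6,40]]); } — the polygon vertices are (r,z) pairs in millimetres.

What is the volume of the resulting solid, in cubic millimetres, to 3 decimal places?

Profile (r,z), 5 vertices: (0.5,31) (3,8.5) (11.5,0) (14,26.5) (6,40)
edge 0: (0.5,31)→(3,8.5)  cross = 0.5·8.5 − 3·31 = -88.7500; (r_i+r_j)·cross = 3.5·-88.7500 = -310.6250
edge 1: (3,8.5)→(11.5,0)  cross = 3·0 − 11.5·8.5 = -97.7500; (r_i+r_j)·cross = 14.5·-97.7500 = -1417.3750
edge 2: (11.5,0)→(14,26.5)  cross = 11.5·26.5 − 14·0 = 304.7500; (r_i+r_j)·cross = 25.5·304.7500 = 7771.1250
edge 3: (14,26.5)→(6,40)  cross = 14·40 − 6·26.5 = 401.0000; (r_i+r_j)·cross = 20·401.0000 = 8020.0000
edge 4: (6,40)→(0.5,31)  cross = 6·31 − 0.5·40 = 166.0000; (r_i+r_j)·cross = 6.5·166.0000 = 1079.0000
Σcross = 685.2500 → A = |Σcross|/2 = 342.6250 mm²
Σ(r_i+r_j)·cross = 15142.1250 → first moment M = |Σ|/6 = 2523.6875
R_c = M/A = 2523.6875/342.6250 = 7.3657 mm
θ = 43° = 0.750492 rad
V = θ·R_c·A = 0.750492·7.3657·342.6250 = 1894.006 mm³

Volume = 1894.006 mm³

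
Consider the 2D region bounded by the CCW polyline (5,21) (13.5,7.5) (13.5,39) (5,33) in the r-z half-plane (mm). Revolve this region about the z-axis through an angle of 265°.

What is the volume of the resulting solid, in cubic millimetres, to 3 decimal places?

Volume = 8452.411 mm³

Profile (r,z), 4 vertices: (5,21) (13.5,7.5) (13.5,39) (5,33)
edge 0: (5,21)→(13.5,7.5)  cross = 5·7.5 − 13.5·21 = -246.0000; (r_i+r_j)·cross = 18.5·-246.0000 = -4551.0000
edge 1: (13.5,7.5)→(13.5,39)  cross = 13.5·39 − 13.5·7.5 = 425.2500; (r_i+r_j)·cross = 27·425.2500 = 11481.7500
edge 2: (13.5,39)→(5,33)  cross = 13.5·33 − 5·39 = 250.5000; (r_i+r_j)·cross = 18.5·250.5000 = 4634.2500
edge 3: (5,33)→(5,21)  cross = 5·21 − 5·33 = -60.0000; (r_i+r_j)·cross = 10·-60.0000 = -600.0000
Σcross = 369.7500 → A = |Σcross|/2 = 184.8750 mm²
Σ(r_i+r_j)·cross = 10965.0000 → first moment M = |Σ|/6 = 1827.5000
R_c = M/A = 1827.5000/184.8750 = 9.8851 mm
θ = 265° = 4.625123 rad
V = θ·R_c·A = 4.625123·9.8851·184.8750 = 8452.411 mm³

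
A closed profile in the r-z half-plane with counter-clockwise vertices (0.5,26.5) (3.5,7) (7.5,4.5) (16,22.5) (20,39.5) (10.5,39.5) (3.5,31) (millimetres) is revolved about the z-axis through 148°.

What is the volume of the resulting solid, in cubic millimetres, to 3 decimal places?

Volume = 9660.746 mm³

Profile (r,z), 7 vertices: (0.5,26.5) (3.5,7) (7.5,4.5) (16,22.5) (20,39.5) (10.5,39.5) (3.5,31)
edge 0: (0.5,26.5)→(3.5,7)  cross = 0.5·7 − 3.5·26.5 = -89.2500; (r_i+r_j)·cross = 4·-89.2500 = -357.0000
edge 1: (3.5,7)→(7.5,4.5)  cross = 3.5·4.5 − 7.5·7 = -36.7500; (r_i+r_j)·cross = 11·-36.7500 = -404.2500
edge 2: (7.5,4.5)→(16,22.5)  cross = 7.5·22.5 − 16·4.5 = 96.7500; (r_i+r_j)·cross = 23.5·96.7500 = 2273.6250
edge 3: (16,22.5)→(20,39.5)  cross = 16·39.5 − 20·22.5 = 182.0000; (r_i+r_j)·cross = 36·182.0000 = 6552.0000
edge 4: (20,39.5)→(10.5,39.5)  cross = 20·39.5 − 10.5·39.5 = 375.2500; (r_i+r_j)·cross = 30.5·375.2500 = 11445.1250
edge 5: (10.5,39.5)→(3.5,31)  cross = 10.5·31 − 3.5·39.5 = 187.2500; (r_i+r_j)·cross = 14·187.2500 = 2621.5000
edge 6: (3.5,31)→(0.5,26.5)  cross = 3.5·26.5 − 0.5·31 = 77.2500; (r_i+r_j)·cross = 4·77.2500 = 309.0000
Σcross = 792.5000 → A = |Σcross|/2 = 396.2500 mm²
Σ(r_i+r_j)·cross = 22440.0000 → first moment M = |Σ|/6 = 3740.0000
R_c = M/A = 3740.0000/396.2500 = 9.4385 mm
θ = 148° = 2.583087 rad
V = θ·R_c·A = 2.583087·9.4385·396.2500 = 9660.746 mm³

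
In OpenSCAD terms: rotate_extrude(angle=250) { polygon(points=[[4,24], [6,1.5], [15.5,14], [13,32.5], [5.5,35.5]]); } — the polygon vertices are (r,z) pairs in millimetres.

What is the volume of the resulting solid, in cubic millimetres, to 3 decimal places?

Volume = 10349.712 mm³

Profile (r,z), 5 vertices: (4,24) (6,1.5) (15.5,14) (13,32.5) (5.5,35.5)
edge 0: (4,24)→(6,1.5)  cross = 4·1.5 − 6·24 = -138.0000; (r_i+r_j)·cross = 10·-138.0000 = -1380.0000
edge 1: (6,1.5)→(15.5,14)  cross = 6·14 − 15.5·1.5 = 60.7500; (r_i+r_j)·cross = 21.5·60.7500 = 1306.1250
edge 2: (15.5,14)→(13,32.5)  cross = 15.5·32.5 − 13·14 = 321.7500; (r_i+r_j)·cross = 28.5·321.7500 = 9169.8750
edge 3: (13,32.5)→(5.5,35.5)  cross = 13·35.5 − 5.5·32.5 = 282.7500; (r_i+r_j)·cross = 18.5·282.7500 = 5230.8750
edge 4: (5.5,35.5)→(4,24)  cross = 5.5·24 − 4·35.5 = -10.0000; (r_i+r_j)·cross = 9.5·-10.0000 = -95.0000
Σcross = 517.2500 → A = |Σcross|/2 = 258.6250 mm²
Σ(r_i+r_j)·cross = 14231.8750 → first moment M = |Σ|/6 = 2371.9792
R_c = M/A = 2371.9792/258.6250 = 9.1715 mm
θ = 250° = 4.363323 rad
V = θ·R_c·A = 4.363323·9.1715·258.6250 = 10349.712 mm³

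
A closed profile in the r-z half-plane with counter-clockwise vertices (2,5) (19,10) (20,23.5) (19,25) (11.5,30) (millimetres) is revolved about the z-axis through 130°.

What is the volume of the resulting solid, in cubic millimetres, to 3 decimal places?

Volume = 7074.329 mm³

Profile (r,z), 5 vertices: (2,5) (19,10) (20,23.5) (19,25) (11.5,30)
edge 0: (2,5)→(19,10)  cross = 2·10 − 19·5 = -75.0000; (r_i+r_j)·cross = 21·-75.0000 = -1575.0000
edge 1: (19,10)→(20,23.5)  cross = 19·23.5 − 20·10 = 246.5000; (r_i+r_j)·cross = 39·246.5000 = 9613.5000
edge 2: (20,23.5)→(19,25)  cross = 20·25 − 19·23.5 = 53.5000; (r_i+r_j)·cross = 39·53.5000 = 2086.5000
edge 3: (19,25)→(11.5,30)  cross = 19·30 − 11.5·25 = 282.5000; (r_i+r_j)·cross = 30.5·282.5000 = 8616.2500
edge 4: (11.5,30)→(2,5)  cross = 11.5·5 − 2·30 = -2.5000; (r_i+r_j)·cross = 13.5·-2.5000 = -33.7500
Σcross = 505.0000 → A = |Σcross|/2 = 252.5000 mm²
Σ(r_i+r_j)·cross = 18707.5000 → first moment M = |Σ|/6 = 3117.9167
R_c = M/A = 3117.9167/252.5000 = 12.3482 mm
θ = 130° = 2.268928 rad
V = θ·R_c·A = 2.268928·12.3482·252.5000 = 7074.329 mm³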